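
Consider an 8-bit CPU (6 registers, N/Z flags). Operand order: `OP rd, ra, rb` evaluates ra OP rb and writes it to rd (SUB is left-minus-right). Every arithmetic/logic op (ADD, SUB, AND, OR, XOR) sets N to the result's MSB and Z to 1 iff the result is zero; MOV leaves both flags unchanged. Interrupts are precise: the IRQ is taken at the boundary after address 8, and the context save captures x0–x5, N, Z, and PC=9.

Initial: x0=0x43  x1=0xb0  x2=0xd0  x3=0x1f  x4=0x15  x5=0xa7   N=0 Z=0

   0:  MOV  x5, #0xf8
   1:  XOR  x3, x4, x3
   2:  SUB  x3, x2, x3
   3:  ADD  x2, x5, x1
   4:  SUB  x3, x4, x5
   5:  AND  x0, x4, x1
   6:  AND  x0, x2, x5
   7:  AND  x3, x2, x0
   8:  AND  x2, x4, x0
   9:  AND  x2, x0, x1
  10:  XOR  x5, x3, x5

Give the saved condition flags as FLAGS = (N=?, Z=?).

FLAGS = (N=0, Z=1)

after  0: x0=0x43 x1=0xb0 x2=0xd0 x3=0x1f x4=0x15 x5=0xf8  N=0 Z=0
after  1: x0=0x43 x1=0xb0 x2=0xd0 x3=0x0a x4=0x15 x5=0xf8  N=0 Z=0
after  2: x0=0x43 x1=0xb0 x2=0xd0 x3=0xc6 x4=0x15 x5=0xf8  N=1 Z=0
after  3: x0=0x43 x1=0xb0 x2=0xa8 x3=0xc6 x4=0x15 x5=0xf8  N=1 Z=0
after  4: x0=0x43 x1=0xb0 x2=0xa8 x3=0x1d x4=0x15 x5=0xf8  N=0 Z=0
after  5: x0=0x10 x1=0xb0 x2=0xa8 x3=0x1d x4=0x15 x5=0xf8  N=0 Z=0
after  6: x0=0xa8 x1=0xb0 x2=0xa8 x3=0x1d x4=0x15 x5=0xf8  N=1 Z=0
after  7: x0=0xa8 x1=0xb0 x2=0xa8 x3=0xa8 x4=0x15 x5=0xf8  N=1 Z=0
after  8: x0=0xa8 x1=0xb0 x2=0x00 x3=0xa8 x4=0x15 x5=0xf8  N=0 Z=1
-- IRQ taken; context saved, return-PC = 9 --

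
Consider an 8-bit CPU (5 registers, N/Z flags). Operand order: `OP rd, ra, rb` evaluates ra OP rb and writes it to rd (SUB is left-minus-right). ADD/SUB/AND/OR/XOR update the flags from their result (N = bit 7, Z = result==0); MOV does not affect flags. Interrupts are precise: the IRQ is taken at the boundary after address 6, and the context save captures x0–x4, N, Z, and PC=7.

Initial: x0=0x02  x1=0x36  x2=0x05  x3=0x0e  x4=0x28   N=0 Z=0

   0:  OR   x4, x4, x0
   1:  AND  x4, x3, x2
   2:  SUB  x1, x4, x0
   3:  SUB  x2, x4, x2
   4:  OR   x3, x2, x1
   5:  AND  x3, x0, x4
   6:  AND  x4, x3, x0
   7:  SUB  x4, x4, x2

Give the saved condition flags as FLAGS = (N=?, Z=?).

FLAGS = (N=0, Z=1)

after  0: x0=0x02 x1=0x36 x2=0x05 x3=0x0e x4=0x2a  N=0 Z=0
after  1: x0=0x02 x1=0x36 x2=0x05 x3=0x0e x4=0x04  N=0 Z=0
after  2: x0=0x02 x1=0x02 x2=0x05 x3=0x0e x4=0x04  N=0 Z=0
after  3: x0=0x02 x1=0x02 x2=0xff x3=0x0e x4=0x04  N=1 Z=0
after  4: x0=0x02 x1=0x02 x2=0xff x3=0xff x4=0x04  N=1 Z=0
after  5: x0=0x02 x1=0x02 x2=0xff x3=0x00 x4=0x04  N=0 Z=1
after  6: x0=0x02 x1=0x02 x2=0xff x3=0x00 x4=0x00  N=0 Z=1
-- IRQ taken; context saved, return-PC = 7 --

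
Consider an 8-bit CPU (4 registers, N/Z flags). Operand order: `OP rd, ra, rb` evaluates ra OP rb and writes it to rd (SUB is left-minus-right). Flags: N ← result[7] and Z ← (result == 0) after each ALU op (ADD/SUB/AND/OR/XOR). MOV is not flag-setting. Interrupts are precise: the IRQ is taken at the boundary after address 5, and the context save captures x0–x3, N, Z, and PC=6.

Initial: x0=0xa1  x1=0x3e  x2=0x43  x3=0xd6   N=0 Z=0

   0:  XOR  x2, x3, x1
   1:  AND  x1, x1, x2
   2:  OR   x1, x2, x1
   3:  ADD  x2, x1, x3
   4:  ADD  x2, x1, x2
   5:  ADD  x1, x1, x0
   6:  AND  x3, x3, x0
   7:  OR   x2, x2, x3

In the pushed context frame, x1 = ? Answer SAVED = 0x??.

SAVED = 0x89

after  0: x0=0xa1 x1=0x3e x2=0xe8 x3=0xd6  N=1 Z=0
after  1: x0=0xa1 x1=0x28 x2=0xe8 x3=0xd6  N=0 Z=0
after  2: x0=0xa1 x1=0xe8 x2=0xe8 x3=0xd6  N=1 Z=0
after  3: x0=0xa1 x1=0xe8 x2=0xbe x3=0xd6  N=1 Z=0
after  4: x0=0xa1 x1=0xe8 x2=0xa6 x3=0xd6  N=1 Z=0
after  5: x0=0xa1 x1=0x89 x2=0xa6 x3=0xd6  N=1 Z=0
-- IRQ taken; context saved, return-PC = 6 --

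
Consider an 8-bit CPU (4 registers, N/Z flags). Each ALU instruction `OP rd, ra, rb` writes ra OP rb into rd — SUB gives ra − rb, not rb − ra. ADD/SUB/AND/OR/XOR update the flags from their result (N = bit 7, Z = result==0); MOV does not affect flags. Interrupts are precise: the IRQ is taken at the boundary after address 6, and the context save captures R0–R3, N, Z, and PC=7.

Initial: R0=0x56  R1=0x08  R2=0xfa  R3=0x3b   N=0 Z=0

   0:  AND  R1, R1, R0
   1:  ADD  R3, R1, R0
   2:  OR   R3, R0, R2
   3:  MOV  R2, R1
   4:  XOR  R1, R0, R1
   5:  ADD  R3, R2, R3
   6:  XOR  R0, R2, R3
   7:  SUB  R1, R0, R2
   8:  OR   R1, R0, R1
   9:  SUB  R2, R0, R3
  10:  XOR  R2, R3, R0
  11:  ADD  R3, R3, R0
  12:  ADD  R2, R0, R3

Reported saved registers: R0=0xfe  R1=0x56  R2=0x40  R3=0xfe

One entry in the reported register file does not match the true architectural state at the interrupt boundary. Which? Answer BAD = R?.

BAD = R2

after  0: R0=0x56 R1=0x00 R2=0xfa R3=0x3b  N=0 Z=1
after  1: R0=0x56 R1=0x00 R2=0xfa R3=0x56  N=0 Z=0
after  2: R0=0x56 R1=0x00 R2=0xfa R3=0xfe  N=1 Z=0
after  3: R0=0x56 R1=0x00 R2=0x00 R3=0xfe  N=1 Z=0
after  4: R0=0x56 R1=0x56 R2=0x00 R3=0xfe  N=0 Z=0
after  5: R0=0x56 R1=0x56 R2=0x00 R3=0xfe  N=1 Z=0
after  6: R0=0xfe R1=0x56 R2=0x00 R3=0xfe  N=1 Z=0
-- IRQ taken; context saved, return-PC = 7 --
mismatch: R2: reported 0x40 vs actual 0x00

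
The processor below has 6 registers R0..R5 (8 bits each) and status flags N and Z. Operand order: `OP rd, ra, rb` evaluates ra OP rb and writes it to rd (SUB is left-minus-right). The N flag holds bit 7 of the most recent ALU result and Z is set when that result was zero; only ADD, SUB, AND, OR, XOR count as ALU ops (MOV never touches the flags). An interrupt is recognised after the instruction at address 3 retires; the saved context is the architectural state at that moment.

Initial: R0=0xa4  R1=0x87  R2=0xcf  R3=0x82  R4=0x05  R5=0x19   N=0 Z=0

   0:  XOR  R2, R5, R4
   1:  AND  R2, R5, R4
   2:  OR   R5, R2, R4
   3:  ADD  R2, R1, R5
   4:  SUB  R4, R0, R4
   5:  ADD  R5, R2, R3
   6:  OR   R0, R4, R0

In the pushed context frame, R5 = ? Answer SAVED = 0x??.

after  0: R0=0xa4 R1=0x87 R2=0x1c R3=0x82 R4=0x05 R5=0x19  N=0 Z=0
after  1: R0=0xa4 R1=0x87 R2=0x01 R3=0x82 R4=0x05 R5=0x19  N=0 Z=0
after  2: R0=0xa4 R1=0x87 R2=0x01 R3=0x82 R4=0x05 R5=0x05  N=0 Z=0
after  3: R0=0xa4 R1=0x87 R2=0x8c R3=0x82 R4=0x05 R5=0x05  N=1 Z=0
-- IRQ taken; context saved, return-PC = 4 --

SAVED = 0x05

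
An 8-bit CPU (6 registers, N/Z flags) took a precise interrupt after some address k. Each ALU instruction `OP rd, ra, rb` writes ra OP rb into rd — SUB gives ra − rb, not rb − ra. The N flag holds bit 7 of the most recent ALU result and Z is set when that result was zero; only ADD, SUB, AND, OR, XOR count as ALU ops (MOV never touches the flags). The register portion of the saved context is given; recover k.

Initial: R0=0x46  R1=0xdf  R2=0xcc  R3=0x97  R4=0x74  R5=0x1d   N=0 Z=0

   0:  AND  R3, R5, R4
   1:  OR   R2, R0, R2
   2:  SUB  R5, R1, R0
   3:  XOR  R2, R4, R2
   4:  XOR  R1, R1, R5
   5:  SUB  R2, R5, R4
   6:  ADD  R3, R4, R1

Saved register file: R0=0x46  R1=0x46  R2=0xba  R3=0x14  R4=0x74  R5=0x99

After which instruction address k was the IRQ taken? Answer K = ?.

after  0: R0=0x46 R1=0xdf R2=0xcc R3=0x14 R4=0x74 R5=0x1d  N=0 Z=0
after  1: R0=0x46 R1=0xdf R2=0xce R3=0x14 R4=0x74 R5=0x1d  N=1 Z=0
after  2: R0=0x46 R1=0xdf R2=0xce R3=0x14 R4=0x74 R5=0x99  N=1 Z=0
after  3: R0=0x46 R1=0xdf R2=0xba R3=0x14 R4=0x74 R5=0x99  N=1 Z=0
after  4: R0=0x46 R1=0x46 R2=0xba R3=0x14 R4=0x74 R5=0x99  N=0 Z=0
-- IRQ taken; context saved, return-PC = 5 --

K = 4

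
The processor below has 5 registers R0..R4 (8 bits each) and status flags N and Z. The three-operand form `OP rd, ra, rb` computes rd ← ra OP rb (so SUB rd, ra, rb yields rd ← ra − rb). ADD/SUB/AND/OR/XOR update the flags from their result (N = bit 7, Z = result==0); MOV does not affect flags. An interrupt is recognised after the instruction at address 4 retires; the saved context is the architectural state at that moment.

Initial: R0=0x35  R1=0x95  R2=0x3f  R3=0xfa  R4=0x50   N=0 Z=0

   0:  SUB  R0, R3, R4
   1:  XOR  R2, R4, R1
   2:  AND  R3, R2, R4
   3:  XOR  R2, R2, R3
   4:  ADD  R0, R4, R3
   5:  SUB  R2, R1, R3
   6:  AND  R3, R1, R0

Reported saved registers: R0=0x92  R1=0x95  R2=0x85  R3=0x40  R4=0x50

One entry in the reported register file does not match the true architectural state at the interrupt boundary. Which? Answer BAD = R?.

after  0: R0=0xaa R1=0x95 R2=0x3f R3=0xfa R4=0x50  N=1 Z=0
after  1: R0=0xaa R1=0x95 R2=0xc5 R3=0xfa R4=0x50  N=1 Z=0
after  2: R0=0xaa R1=0x95 R2=0xc5 R3=0x40 R4=0x50  N=0 Z=0
after  3: R0=0xaa R1=0x95 R2=0x85 R3=0x40 R4=0x50  N=1 Z=0
after  4: R0=0x90 R1=0x95 R2=0x85 R3=0x40 R4=0x50  N=1 Z=0
-- IRQ taken; context saved, return-PC = 5 --
mismatch: R0: reported 0x92 vs actual 0x90

BAD = R0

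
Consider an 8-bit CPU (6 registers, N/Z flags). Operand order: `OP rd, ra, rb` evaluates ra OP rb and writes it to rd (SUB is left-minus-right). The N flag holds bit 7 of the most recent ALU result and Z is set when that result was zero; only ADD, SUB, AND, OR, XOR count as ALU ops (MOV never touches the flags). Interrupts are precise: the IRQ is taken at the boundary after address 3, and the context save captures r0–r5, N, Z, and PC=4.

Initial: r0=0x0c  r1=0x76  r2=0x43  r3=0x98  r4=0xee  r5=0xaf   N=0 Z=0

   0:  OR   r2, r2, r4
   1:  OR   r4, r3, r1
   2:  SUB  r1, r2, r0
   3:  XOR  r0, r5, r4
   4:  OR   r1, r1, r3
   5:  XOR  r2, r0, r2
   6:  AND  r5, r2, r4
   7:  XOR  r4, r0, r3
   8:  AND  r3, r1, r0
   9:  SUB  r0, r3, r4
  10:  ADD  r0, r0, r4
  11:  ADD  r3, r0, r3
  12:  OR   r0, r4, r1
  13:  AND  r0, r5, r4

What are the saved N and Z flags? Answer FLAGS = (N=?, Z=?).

after  0: r0=0x0c r1=0x76 r2=0xef r3=0x98 r4=0xee r5=0xaf  N=1 Z=0
after  1: r0=0x0c r1=0x76 r2=0xef r3=0x98 r4=0xfe r5=0xaf  N=1 Z=0
after  2: r0=0x0c r1=0xe3 r2=0xef r3=0x98 r4=0xfe r5=0xaf  N=1 Z=0
after  3: r0=0x51 r1=0xe3 r2=0xef r3=0x98 r4=0xfe r5=0xaf  N=0 Z=0
-- IRQ taken; context saved, return-PC = 4 --

FLAGS = (N=0, Z=0)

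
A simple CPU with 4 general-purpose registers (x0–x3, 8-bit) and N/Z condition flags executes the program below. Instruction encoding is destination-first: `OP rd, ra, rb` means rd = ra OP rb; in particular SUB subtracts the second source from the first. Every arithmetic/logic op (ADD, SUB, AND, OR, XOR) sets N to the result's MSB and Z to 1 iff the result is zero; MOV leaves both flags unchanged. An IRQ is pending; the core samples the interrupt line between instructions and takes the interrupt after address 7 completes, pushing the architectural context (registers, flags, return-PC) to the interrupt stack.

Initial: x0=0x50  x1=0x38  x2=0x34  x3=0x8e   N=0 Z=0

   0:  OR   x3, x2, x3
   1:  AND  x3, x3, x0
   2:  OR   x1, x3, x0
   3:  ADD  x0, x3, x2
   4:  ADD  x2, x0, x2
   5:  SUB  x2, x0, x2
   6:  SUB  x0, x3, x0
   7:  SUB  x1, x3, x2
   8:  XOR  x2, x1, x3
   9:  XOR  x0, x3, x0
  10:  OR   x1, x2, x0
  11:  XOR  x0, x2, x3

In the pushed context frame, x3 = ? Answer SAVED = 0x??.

after  0: x0=0x50 x1=0x38 x2=0x34 x3=0xbe  N=1 Z=0
after  1: x0=0x50 x1=0x38 x2=0x34 x3=0x10  N=0 Z=0
after  2: x0=0x50 x1=0x50 x2=0x34 x3=0x10  N=0 Z=0
after  3: x0=0x44 x1=0x50 x2=0x34 x3=0x10  N=0 Z=0
after  4: x0=0x44 x1=0x50 x2=0x78 x3=0x10  N=0 Z=0
after  5: x0=0x44 x1=0x50 x2=0xcc x3=0x10  N=1 Z=0
after  6: x0=0xcc x1=0x50 x2=0xcc x3=0x10  N=1 Z=0
after  7: x0=0xcc x1=0x44 x2=0xcc x3=0x10  N=0 Z=0
-- IRQ taken; context saved, return-PC = 8 --

SAVED = 0x10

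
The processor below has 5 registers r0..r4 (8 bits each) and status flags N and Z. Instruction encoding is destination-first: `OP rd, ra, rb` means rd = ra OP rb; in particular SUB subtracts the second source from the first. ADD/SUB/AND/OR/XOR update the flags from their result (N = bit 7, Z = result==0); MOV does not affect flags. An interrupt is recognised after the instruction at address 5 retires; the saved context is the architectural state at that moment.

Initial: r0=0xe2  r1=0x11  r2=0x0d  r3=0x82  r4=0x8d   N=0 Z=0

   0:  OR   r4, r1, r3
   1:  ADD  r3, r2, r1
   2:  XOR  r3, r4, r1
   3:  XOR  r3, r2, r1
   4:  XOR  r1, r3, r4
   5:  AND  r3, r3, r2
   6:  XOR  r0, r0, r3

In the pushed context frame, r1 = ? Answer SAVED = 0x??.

after  0: r0=0xe2 r1=0x11 r2=0x0d r3=0x82 r4=0x93  N=1 Z=0
after  1: r0=0xe2 r1=0x11 r2=0x0d r3=0x1e r4=0x93  N=0 Z=0
after  2: r0=0xe2 r1=0x11 r2=0x0d r3=0x82 r4=0x93  N=1 Z=0
after  3: r0=0xe2 r1=0x11 r2=0x0d r3=0x1c r4=0x93  N=0 Z=0
after  4: r0=0xe2 r1=0x8f r2=0x0d r3=0x1c r4=0x93  N=1 Z=0
after  5: r0=0xe2 r1=0x8f r2=0x0d r3=0x0c r4=0x93  N=0 Z=0
-- IRQ taken; context saved, return-PC = 6 --

SAVED = 0x8f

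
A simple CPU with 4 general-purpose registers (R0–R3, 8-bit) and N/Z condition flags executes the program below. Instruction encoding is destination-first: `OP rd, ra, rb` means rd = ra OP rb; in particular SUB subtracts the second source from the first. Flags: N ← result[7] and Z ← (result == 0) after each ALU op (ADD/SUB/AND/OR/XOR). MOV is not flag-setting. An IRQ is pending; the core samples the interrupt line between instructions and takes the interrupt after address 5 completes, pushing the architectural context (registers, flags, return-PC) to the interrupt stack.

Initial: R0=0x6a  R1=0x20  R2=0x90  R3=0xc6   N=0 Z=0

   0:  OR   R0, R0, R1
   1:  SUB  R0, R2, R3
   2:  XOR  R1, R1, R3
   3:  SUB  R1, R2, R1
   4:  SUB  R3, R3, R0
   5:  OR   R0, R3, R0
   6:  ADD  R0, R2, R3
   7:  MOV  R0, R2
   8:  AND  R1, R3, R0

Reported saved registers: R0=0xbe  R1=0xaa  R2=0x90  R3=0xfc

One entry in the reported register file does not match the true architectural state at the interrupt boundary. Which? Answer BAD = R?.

BAD = R0

after  0: R0=0x6a R1=0x20 R2=0x90 R3=0xc6  N=0 Z=0
after  1: R0=0xca R1=0x20 R2=0x90 R3=0xc6  N=1 Z=0
after  2: R0=0xca R1=0xe6 R2=0x90 R3=0xc6  N=1 Z=0
after  3: R0=0xca R1=0xaa R2=0x90 R3=0xc6  N=1 Z=0
after  4: R0=0xca R1=0xaa R2=0x90 R3=0xfc  N=1 Z=0
after  5: R0=0xfe R1=0xaa R2=0x90 R3=0xfc  N=1 Z=0
-- IRQ taken; context saved, return-PC = 6 --
mismatch: R0: reported 0xbe vs actual 0xfe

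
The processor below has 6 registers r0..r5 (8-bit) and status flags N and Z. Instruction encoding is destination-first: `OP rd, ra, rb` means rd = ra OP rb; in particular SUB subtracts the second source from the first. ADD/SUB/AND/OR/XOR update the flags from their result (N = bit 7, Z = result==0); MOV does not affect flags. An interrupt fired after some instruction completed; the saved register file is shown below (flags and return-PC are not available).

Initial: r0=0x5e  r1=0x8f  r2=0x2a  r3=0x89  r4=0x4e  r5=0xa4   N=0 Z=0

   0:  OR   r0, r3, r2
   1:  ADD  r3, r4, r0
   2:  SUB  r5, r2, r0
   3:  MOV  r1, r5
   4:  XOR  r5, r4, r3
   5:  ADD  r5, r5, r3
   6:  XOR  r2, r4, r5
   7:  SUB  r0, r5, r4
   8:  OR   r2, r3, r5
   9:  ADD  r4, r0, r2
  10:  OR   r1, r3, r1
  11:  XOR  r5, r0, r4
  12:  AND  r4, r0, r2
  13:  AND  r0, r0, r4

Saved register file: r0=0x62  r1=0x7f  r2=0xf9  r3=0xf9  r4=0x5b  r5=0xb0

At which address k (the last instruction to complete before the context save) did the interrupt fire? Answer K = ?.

after  0: r0=0xab r1=0x8f r2=0x2a r3=0x89 r4=0x4e r5=0xa4  N=1 Z=0
after  1: r0=0xab r1=0x8f r2=0x2a r3=0xf9 r4=0x4e r5=0xa4  N=1 Z=0
after  2: r0=0xab r1=0x8f r2=0x2a r3=0xf9 r4=0x4e r5=0x7f  N=0 Z=0
after  3: r0=0xab r1=0x7f r2=0x2a r3=0xf9 r4=0x4e r5=0x7f  N=0 Z=0
after  4: r0=0xab r1=0x7f r2=0x2a r3=0xf9 r4=0x4e r5=0xb7  N=1 Z=0
after  5: r0=0xab r1=0x7f r2=0x2a r3=0xf9 r4=0x4e r5=0xb0  N=1 Z=0
after  6: r0=0xab r1=0x7f r2=0xfe r3=0xf9 r4=0x4e r5=0xb0  N=1 Z=0
after  7: r0=0x62 r1=0x7f r2=0xfe r3=0xf9 r4=0x4e r5=0xb0  N=0 Z=0
after  8: r0=0x62 r1=0x7f r2=0xf9 r3=0xf9 r4=0x4e r5=0xb0  N=1 Z=0
after  9: r0=0x62 r1=0x7f r2=0xf9 r3=0xf9 r4=0x5b r5=0xb0  N=0 Z=0
-- IRQ taken; context saved, return-PC = 10 --

K = 9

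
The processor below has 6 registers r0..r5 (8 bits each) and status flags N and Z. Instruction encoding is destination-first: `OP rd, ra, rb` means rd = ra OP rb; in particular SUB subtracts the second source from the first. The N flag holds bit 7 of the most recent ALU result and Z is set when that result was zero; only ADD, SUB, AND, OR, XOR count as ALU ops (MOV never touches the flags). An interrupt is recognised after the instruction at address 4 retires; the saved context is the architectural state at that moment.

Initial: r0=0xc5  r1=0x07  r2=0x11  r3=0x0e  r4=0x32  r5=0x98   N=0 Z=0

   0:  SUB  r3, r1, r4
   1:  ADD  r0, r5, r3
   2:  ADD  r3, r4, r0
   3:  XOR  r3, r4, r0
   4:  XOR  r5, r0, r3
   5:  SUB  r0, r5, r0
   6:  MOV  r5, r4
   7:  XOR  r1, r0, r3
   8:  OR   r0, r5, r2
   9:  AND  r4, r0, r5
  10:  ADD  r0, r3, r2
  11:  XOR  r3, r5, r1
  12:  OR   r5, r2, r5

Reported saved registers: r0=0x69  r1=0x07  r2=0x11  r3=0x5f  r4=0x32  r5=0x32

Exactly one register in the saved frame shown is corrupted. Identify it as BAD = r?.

after  0: r0=0xc5 r1=0x07 r2=0x11 r3=0xd5 r4=0x32 r5=0x98  N=1 Z=0
after  1: r0=0x6d r1=0x07 r2=0x11 r3=0xd5 r4=0x32 r5=0x98  N=0 Z=0
after  2: r0=0x6d r1=0x07 r2=0x11 r3=0x9f r4=0x32 r5=0x98  N=1 Z=0
after  3: r0=0x6d r1=0x07 r2=0x11 r3=0x5f r4=0x32 r5=0x98  N=0 Z=0
after  4: r0=0x6d r1=0x07 r2=0x11 r3=0x5f r4=0x32 r5=0x32  N=0 Z=0
-- IRQ taken; context saved, return-PC = 5 --
mismatch: r0: reported 0x69 vs actual 0x6d

BAD = r0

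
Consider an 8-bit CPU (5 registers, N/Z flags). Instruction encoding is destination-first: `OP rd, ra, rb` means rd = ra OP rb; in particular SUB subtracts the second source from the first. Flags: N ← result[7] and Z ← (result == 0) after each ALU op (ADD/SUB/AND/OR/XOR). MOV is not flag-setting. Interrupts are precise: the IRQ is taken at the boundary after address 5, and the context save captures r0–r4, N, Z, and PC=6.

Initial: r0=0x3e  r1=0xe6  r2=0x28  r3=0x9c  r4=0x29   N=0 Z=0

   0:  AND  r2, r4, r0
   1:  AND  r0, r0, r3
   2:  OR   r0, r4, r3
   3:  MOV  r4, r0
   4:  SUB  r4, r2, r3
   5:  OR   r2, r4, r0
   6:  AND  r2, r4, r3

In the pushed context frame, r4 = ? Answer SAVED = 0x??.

after  0: r0=0x3e r1=0xe6 r2=0x28 r3=0x9c r4=0x29  N=0 Z=0
after  1: r0=0x1c r1=0xe6 r2=0x28 r3=0x9c r4=0x29  N=0 Z=0
after  2: r0=0xbd r1=0xe6 r2=0x28 r3=0x9c r4=0x29  N=1 Z=0
after  3: r0=0xbd r1=0xe6 r2=0x28 r3=0x9c r4=0xbd  N=1 Z=0
after  4: r0=0xbd r1=0xe6 r2=0x28 r3=0x9c r4=0x8c  N=1 Z=0
after  5: r0=0xbd r1=0xe6 r2=0xbd r3=0x9c r4=0x8c  N=1 Z=0
-- IRQ taken; context saved, return-PC = 6 --

SAVED = 0x8c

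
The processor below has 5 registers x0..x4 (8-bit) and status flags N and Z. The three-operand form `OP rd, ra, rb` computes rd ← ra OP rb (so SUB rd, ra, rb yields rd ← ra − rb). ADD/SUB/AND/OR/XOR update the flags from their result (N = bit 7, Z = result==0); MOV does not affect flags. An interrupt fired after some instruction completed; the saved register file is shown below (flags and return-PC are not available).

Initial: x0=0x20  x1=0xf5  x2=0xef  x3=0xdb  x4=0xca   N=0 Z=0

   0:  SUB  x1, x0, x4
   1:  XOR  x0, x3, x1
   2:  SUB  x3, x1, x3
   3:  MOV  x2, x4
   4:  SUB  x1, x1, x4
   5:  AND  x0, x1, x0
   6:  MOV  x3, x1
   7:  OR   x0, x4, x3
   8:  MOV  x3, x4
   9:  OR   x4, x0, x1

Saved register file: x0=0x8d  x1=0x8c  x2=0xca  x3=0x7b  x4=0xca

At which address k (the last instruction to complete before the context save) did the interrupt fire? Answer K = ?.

K = 4

after  0: x0=0x20 x1=0x56 x2=0xef x3=0xdb x4=0xca  N=0 Z=0
after  1: x0=0x8d x1=0x56 x2=0xef x3=0xdb x4=0xca  N=1 Z=0
after  2: x0=0x8d x1=0x56 x2=0xef x3=0x7b x4=0xca  N=0 Z=0
after  3: x0=0x8d x1=0x56 x2=0xca x3=0x7b x4=0xca  N=0 Z=0
after  4: x0=0x8d x1=0x8c x2=0xca x3=0x7b x4=0xca  N=1 Z=0
-- IRQ taken; context saved, return-PC = 5 --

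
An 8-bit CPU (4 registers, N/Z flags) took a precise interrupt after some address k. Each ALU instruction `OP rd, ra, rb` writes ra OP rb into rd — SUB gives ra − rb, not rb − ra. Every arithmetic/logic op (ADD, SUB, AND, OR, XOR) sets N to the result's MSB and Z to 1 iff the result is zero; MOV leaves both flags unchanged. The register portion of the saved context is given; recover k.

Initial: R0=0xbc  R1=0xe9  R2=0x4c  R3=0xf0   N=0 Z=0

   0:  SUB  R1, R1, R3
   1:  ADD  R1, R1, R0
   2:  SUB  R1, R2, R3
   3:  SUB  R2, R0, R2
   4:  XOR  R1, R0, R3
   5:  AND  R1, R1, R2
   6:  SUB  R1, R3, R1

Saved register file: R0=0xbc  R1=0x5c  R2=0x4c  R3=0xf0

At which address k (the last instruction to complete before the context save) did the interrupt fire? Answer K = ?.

after  0: R0=0xbc R1=0xf9 R2=0x4c R3=0xf0  N=1 Z=0
after  1: R0=0xbc R1=0xb5 R2=0x4c R3=0xf0  N=1 Z=0
after  2: R0=0xbc R1=0x5c R2=0x4c R3=0xf0  N=0 Z=0
-- IRQ taken; context saved, return-PC = 3 --

K = 2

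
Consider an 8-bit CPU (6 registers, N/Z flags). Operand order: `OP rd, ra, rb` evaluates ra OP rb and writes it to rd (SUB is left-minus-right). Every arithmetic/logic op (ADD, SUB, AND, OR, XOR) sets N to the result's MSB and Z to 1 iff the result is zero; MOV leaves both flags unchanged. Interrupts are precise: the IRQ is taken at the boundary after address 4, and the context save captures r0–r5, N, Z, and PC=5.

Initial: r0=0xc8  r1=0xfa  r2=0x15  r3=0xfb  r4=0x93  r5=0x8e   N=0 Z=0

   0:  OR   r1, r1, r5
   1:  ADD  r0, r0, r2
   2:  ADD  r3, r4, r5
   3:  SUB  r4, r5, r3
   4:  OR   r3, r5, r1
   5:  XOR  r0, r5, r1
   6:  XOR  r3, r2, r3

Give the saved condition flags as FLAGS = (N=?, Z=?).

after  0: r0=0xc8 r1=0xfe r2=0x15 r3=0xfb r4=0x93 r5=0x8e  N=1 Z=0
after  1: r0=0xdd r1=0xfe r2=0x15 r3=0xfb r4=0x93 r5=0x8e  N=1 Z=0
after  2: r0=0xdd r1=0xfe r2=0x15 r3=0x21 r4=0x93 r5=0x8e  N=0 Z=0
after  3: r0=0xdd r1=0xfe r2=0x15 r3=0x21 r4=0x6d r5=0x8e  N=0 Z=0
after  4: r0=0xdd r1=0xfe r2=0x15 r3=0xfe r4=0x6d r5=0x8e  N=1 Z=0
-- IRQ taken; context saved, return-PC = 5 --

FLAGS = (N=1, Z=0)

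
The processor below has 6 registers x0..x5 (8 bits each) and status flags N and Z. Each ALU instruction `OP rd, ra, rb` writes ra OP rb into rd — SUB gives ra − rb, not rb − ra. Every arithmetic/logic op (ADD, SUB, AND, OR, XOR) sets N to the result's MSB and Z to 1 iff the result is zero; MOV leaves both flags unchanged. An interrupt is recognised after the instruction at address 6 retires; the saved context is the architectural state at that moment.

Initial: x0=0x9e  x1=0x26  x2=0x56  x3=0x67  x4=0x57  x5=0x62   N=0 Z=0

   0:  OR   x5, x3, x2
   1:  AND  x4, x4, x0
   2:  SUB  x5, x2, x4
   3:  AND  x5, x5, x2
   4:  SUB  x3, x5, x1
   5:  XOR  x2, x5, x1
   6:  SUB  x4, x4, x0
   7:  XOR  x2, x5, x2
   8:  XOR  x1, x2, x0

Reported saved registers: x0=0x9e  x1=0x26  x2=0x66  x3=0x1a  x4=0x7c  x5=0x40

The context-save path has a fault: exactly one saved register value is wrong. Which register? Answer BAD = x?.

after  0: x0=0x9e x1=0x26 x2=0x56 x3=0x67 x4=0x57 x5=0x77  N=0 Z=0
after  1: x0=0x9e x1=0x26 x2=0x56 x3=0x67 x4=0x16 x5=0x77  N=0 Z=0
after  2: x0=0x9e x1=0x26 x2=0x56 x3=0x67 x4=0x16 x5=0x40  N=0 Z=0
after  3: x0=0x9e x1=0x26 x2=0x56 x3=0x67 x4=0x16 x5=0x40  N=0 Z=0
after  4: x0=0x9e x1=0x26 x2=0x56 x3=0x1a x4=0x16 x5=0x40  N=0 Z=0
after  5: x0=0x9e x1=0x26 x2=0x66 x3=0x1a x4=0x16 x5=0x40  N=0 Z=0
after  6: x0=0x9e x1=0x26 x2=0x66 x3=0x1a x4=0x78 x5=0x40  N=0 Z=0
-- IRQ taken; context saved, return-PC = 7 --
mismatch: x4: reported 0x7c vs actual 0x78

BAD = x4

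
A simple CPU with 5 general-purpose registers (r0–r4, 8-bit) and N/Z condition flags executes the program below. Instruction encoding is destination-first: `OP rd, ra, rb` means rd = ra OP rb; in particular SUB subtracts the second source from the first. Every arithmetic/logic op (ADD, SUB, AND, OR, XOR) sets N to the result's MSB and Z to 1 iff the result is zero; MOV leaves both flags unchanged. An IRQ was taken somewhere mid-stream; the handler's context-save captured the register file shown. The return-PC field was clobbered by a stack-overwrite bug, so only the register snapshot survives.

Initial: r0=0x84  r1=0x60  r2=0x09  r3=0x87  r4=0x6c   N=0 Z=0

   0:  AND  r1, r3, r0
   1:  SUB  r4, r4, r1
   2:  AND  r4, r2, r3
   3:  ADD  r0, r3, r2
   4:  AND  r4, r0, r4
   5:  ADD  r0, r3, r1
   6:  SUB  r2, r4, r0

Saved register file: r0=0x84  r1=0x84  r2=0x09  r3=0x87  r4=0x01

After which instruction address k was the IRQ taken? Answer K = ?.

K = 2

after  0: r0=0x84 r1=0x84 r2=0x09 r3=0x87 r4=0x6c  N=1 Z=0
after  1: r0=0x84 r1=0x84 r2=0x09 r3=0x87 r4=0xe8  N=1 Z=0
after  2: r0=0x84 r1=0x84 r2=0x09 r3=0x87 r4=0x01  N=0 Z=0
-- IRQ taken; context saved, return-PC = 3 --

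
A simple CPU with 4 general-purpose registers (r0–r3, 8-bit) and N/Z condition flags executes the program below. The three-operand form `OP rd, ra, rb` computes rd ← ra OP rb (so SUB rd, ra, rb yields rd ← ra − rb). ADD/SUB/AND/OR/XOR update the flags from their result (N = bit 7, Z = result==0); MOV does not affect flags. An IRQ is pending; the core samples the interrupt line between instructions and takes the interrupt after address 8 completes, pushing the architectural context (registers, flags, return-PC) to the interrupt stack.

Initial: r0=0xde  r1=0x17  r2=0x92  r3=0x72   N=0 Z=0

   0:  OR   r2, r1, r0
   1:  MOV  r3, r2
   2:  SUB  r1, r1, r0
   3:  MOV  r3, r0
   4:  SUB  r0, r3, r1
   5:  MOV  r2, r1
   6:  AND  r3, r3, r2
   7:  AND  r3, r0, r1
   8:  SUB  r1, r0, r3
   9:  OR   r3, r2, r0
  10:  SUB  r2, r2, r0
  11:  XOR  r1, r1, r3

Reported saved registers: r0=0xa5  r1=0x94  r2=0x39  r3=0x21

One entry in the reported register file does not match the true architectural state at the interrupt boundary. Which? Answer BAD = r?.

BAD = r1

after  0: r0=0xde r1=0x17 r2=0xdf r3=0x72  N=1 Z=0
after  1: r0=0xde r1=0x17 r2=0xdf r3=0xdf  N=1 Z=0
after  2: r0=0xde r1=0x39 r2=0xdf r3=0xdf  N=0 Z=0
after  3: r0=0xde r1=0x39 r2=0xdf r3=0xde  N=0 Z=0
after  4: r0=0xa5 r1=0x39 r2=0xdf r3=0xde  N=1 Z=0
after  5: r0=0xa5 r1=0x39 r2=0x39 r3=0xde  N=1 Z=0
after  6: r0=0xa5 r1=0x39 r2=0x39 r3=0x18  N=0 Z=0
after  7: r0=0xa5 r1=0x39 r2=0x39 r3=0x21  N=0 Z=0
after  8: r0=0xa5 r1=0x84 r2=0x39 r3=0x21  N=1 Z=0
-- IRQ taken; context saved, return-PC = 9 --
mismatch: r1: reported 0x94 vs actual 0x84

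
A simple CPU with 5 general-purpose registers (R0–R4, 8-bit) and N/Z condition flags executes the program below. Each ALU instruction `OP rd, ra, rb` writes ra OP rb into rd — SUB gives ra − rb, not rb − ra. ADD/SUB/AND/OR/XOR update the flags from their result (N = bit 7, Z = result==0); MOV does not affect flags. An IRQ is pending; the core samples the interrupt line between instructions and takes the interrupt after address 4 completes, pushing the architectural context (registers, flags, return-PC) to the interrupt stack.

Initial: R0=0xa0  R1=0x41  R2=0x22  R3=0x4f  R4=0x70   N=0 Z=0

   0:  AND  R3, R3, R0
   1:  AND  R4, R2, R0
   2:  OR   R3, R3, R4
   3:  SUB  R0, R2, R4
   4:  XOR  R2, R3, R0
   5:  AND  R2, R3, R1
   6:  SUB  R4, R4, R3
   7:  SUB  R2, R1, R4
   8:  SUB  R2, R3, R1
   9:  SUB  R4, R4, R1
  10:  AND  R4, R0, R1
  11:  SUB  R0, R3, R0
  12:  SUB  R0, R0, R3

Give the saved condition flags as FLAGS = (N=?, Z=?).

after  0: R0=0xa0 R1=0x41 R2=0x22 R3=0x00 R4=0x70  N=0 Z=1
after  1: R0=0xa0 R1=0x41 R2=0x22 R3=0x00 R4=0x20  N=0 Z=0
after  2: R0=0xa0 R1=0x41 R2=0x22 R3=0x20 R4=0x20  N=0 Z=0
after  3: R0=0x02 R1=0x41 R2=0x22 R3=0x20 R4=0x20  N=0 Z=0
after  4: R0=0x02 R1=0x41 R2=0x22 R3=0x20 R4=0x20  N=0 Z=0
-- IRQ taken; context saved, return-PC = 5 --

FLAGS = (N=0, Z=0)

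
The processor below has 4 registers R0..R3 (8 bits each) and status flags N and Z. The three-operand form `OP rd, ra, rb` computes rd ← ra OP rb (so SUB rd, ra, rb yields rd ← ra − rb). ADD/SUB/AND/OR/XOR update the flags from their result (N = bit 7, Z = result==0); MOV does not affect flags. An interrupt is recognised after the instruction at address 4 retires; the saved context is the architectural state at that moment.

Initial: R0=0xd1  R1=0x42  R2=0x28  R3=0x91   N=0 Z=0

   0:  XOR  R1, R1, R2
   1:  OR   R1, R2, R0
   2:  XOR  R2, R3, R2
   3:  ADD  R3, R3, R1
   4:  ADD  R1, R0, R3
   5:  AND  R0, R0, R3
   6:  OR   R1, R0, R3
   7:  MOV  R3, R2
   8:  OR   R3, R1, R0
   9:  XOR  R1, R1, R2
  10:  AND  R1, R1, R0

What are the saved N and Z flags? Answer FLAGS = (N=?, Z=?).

FLAGS = (N=0, Z=0)

after  0: R0=0xd1 R1=0x6a R2=0x28 R3=0x91  N=0 Z=0
after  1: R0=0xd1 R1=0xf9 R2=0x28 R3=0x91  N=1 Z=0
after  2: R0=0xd1 R1=0xf9 R2=0xb9 R3=0x91  N=1 Z=0
after  3: R0=0xd1 R1=0xf9 R2=0xb9 R3=0x8a  N=1 Z=0
after  4: R0=0xd1 R1=0x5b R2=0xb9 R3=0x8a  N=0 Z=0
-- IRQ taken; context saved, return-PC = 5 --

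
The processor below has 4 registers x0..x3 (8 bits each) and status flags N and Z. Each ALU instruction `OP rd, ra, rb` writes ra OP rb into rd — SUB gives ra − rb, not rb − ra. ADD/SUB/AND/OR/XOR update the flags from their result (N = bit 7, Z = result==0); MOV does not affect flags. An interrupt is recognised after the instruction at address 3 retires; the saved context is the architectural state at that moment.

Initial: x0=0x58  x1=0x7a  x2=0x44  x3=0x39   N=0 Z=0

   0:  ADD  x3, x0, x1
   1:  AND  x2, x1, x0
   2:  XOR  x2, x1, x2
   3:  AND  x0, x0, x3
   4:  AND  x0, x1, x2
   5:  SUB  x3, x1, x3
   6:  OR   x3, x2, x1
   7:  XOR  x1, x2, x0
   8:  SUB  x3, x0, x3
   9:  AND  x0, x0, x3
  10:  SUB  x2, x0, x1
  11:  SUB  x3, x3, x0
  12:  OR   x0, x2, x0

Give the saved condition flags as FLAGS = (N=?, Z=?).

after  0: x0=0x58 x1=0x7a x2=0x44 x3=0xd2  N=1 Z=0
after  1: x0=0x58 x1=0x7a x2=0x58 x3=0xd2  N=0 Z=0
after  2: x0=0x58 x1=0x7a x2=0x22 x3=0xd2  N=0 Z=0
after  3: x0=0x50 x1=0x7a x2=0x22 x3=0xd2  N=0 Z=0
-- IRQ taken; context saved, return-PC = 4 --

FLAGS = (N=0, Z=0)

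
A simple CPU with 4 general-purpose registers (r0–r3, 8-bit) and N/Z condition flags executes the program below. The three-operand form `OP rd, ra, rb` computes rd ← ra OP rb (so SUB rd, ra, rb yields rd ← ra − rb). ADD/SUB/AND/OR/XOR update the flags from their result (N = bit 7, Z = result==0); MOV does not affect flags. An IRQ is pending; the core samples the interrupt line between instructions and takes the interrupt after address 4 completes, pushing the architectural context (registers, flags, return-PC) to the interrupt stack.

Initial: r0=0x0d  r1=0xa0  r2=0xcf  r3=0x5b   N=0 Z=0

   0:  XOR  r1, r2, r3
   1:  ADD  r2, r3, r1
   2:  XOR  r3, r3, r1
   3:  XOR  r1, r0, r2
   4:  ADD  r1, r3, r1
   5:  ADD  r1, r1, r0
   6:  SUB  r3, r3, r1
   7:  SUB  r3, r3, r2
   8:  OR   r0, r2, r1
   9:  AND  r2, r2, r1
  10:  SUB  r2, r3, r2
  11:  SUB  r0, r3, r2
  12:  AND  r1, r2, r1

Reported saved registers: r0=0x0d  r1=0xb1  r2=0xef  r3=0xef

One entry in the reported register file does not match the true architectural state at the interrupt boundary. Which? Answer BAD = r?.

after  0: r0=0x0d r1=0x94 r2=0xcf r3=0x5b  N=1 Z=0
after  1: r0=0x0d r1=0x94 r2=0xef r3=0x5b  N=1 Z=0
after  2: r0=0x0d r1=0x94 r2=0xef r3=0xcf  N=1 Z=0
after  3: r0=0x0d r1=0xe2 r2=0xef r3=0xcf  N=1 Z=0
after  4: r0=0x0d r1=0xb1 r2=0xef r3=0xcf  N=1 Z=0
-- IRQ taken; context saved, return-PC = 5 --
mismatch: r3: reported 0xef vs actual 0xcf

BAD = r3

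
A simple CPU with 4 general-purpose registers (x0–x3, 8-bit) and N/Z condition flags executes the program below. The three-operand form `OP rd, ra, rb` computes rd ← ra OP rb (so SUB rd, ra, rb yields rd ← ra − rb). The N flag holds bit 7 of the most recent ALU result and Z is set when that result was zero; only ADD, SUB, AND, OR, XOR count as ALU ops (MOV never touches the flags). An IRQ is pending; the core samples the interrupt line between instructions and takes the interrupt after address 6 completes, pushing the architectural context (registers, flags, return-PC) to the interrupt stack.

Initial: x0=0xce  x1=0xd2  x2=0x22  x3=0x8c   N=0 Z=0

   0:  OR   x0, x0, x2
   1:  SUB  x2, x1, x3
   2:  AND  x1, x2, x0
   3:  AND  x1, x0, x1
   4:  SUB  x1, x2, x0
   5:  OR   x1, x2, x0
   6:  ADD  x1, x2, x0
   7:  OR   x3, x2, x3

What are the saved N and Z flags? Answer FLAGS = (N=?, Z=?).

after  0: x0=0xee x1=0xd2 x2=0x22 x3=0x8c  N=1 Z=0
after  1: x0=0xee x1=0xd2 x2=0x46 x3=0x8c  N=0 Z=0
after  2: x0=0xee x1=0x46 x2=0x46 x3=0x8c  N=0 Z=0
after  3: x0=0xee x1=0x46 x2=0x46 x3=0x8c  N=0 Z=0
after  4: x0=0xee x1=0x58 x2=0x46 x3=0x8c  N=0 Z=0
after  5: x0=0xee x1=0xee x2=0x46 x3=0x8c  N=1 Z=0
after  6: x0=0xee x1=0x34 x2=0x46 x3=0x8c  N=0 Z=0
-- IRQ taken; context saved, return-PC = 7 --

FLAGS = (N=0, Z=0)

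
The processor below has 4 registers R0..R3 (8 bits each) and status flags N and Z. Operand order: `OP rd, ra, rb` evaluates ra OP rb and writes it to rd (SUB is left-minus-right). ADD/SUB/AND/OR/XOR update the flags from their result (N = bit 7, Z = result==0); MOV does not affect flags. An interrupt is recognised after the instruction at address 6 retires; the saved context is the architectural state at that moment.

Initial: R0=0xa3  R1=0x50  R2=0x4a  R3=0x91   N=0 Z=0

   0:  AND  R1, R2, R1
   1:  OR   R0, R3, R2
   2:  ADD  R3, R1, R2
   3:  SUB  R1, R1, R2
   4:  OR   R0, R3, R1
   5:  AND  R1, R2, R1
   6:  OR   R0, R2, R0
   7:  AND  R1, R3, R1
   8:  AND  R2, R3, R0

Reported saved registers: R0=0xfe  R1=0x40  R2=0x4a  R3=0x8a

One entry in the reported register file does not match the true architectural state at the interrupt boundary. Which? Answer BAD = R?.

after  0: R0=0xa3 R1=0x40 R2=0x4a R3=0x91  N=0 Z=0
after  1: R0=0xdb R1=0x40 R2=0x4a R3=0x91  N=1 Z=0
after  2: R0=0xdb R1=0x40 R2=0x4a R3=0x8a  N=1 Z=0
after  3: R0=0xdb R1=0xf6 R2=0x4a R3=0x8a  N=1 Z=0
after  4: R0=0xfe R1=0xf6 R2=0x4a R3=0x8a  N=1 Z=0
after  5: R0=0xfe R1=0x42 R2=0x4a R3=0x8a  N=0 Z=0
after  6: R0=0xfe R1=0x42 R2=0x4a R3=0x8a  N=1 Z=0
-- IRQ taken; context saved, return-PC = 7 --
mismatch: R1: reported 0x40 vs actual 0x42

BAD = R1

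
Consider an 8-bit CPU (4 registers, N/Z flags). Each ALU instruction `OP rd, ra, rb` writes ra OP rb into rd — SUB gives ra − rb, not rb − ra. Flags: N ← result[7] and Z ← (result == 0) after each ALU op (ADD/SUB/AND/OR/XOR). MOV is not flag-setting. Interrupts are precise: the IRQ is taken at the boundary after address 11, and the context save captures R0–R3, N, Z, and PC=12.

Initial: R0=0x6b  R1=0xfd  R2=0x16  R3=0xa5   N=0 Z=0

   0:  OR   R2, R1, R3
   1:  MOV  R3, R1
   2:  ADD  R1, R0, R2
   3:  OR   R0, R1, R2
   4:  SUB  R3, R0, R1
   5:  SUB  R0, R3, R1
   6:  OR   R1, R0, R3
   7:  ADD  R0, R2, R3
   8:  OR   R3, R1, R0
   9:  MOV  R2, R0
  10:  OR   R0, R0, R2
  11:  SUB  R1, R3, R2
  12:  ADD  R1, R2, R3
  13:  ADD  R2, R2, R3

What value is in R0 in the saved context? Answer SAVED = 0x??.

SAVED = 0x92

after  0: R0=0x6b R1=0xfd R2=0xfd R3=0xa5  N=1 Z=0
after  1: R0=0x6b R1=0xfd R2=0xfd R3=0xfd  N=1 Z=0
after  2: R0=0x6b R1=0x68 R2=0xfd R3=0xfd  N=0 Z=0
after  3: R0=0xfd R1=0x68 R2=0xfd R3=0xfd  N=1 Z=0
after  4: R0=0xfd R1=0x68 R2=0xfd R3=0x95  N=1 Z=0
after  5: R0=0x2d R1=0x68 R2=0xfd R3=0x95  N=0 Z=0
after  6: R0=0x2d R1=0xbd R2=0xfd R3=0x95  N=1 Z=0
after  7: R0=0x92 R1=0xbd R2=0xfd R3=0x95  N=1 Z=0
after  8: R0=0x92 R1=0xbd R2=0xfd R3=0xbf  N=1 Z=0
after  9: R0=0x92 R1=0xbd R2=0x92 R3=0xbf  N=1 Z=0
after 10: R0=0x92 R1=0xbd R2=0x92 R3=0xbf  N=1 Z=0
after 11: R0=0x92 R1=0x2d R2=0x92 R3=0xbf  N=0 Z=0
-- IRQ taken; context saved, return-PC = 12 --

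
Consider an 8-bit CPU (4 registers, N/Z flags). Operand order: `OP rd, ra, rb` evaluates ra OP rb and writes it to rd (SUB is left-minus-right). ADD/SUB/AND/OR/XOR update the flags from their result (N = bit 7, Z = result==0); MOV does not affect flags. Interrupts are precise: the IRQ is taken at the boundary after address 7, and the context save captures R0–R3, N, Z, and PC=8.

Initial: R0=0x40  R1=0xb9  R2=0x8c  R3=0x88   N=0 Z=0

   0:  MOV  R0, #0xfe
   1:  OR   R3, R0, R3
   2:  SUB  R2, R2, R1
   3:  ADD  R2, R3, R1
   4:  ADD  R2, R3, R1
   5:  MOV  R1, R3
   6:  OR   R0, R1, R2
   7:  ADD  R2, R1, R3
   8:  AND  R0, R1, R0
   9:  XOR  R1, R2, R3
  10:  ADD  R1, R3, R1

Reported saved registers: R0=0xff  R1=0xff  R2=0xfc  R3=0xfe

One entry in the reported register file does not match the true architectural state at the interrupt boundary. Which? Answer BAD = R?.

BAD = R1

after  0: R0=0xfe R1=0xb9 R2=0x8c R3=0x88  N=0 Z=0
after  1: R0=0xfe R1=0xb9 R2=0x8c R3=0xfe  N=1 Z=0
after  2: R0=0xfe R1=0xb9 R2=0xd3 R3=0xfe  N=1 Z=0
after  3: R0=0xfe R1=0xb9 R2=0xb7 R3=0xfe  N=1 Z=0
after  4: R0=0xfe R1=0xb9 R2=0xb7 R3=0xfe  N=1 Z=0
after  5: R0=0xfe R1=0xfe R2=0xb7 R3=0xfe  N=1 Z=0
after  6: R0=0xff R1=0xfe R2=0xb7 R3=0xfe  N=1 Z=0
after  7: R0=0xff R1=0xfe R2=0xfc R3=0xfe  N=1 Z=0
-- IRQ taken; context saved, return-PC = 8 --
mismatch: R1: reported 0xff vs actual 0xfe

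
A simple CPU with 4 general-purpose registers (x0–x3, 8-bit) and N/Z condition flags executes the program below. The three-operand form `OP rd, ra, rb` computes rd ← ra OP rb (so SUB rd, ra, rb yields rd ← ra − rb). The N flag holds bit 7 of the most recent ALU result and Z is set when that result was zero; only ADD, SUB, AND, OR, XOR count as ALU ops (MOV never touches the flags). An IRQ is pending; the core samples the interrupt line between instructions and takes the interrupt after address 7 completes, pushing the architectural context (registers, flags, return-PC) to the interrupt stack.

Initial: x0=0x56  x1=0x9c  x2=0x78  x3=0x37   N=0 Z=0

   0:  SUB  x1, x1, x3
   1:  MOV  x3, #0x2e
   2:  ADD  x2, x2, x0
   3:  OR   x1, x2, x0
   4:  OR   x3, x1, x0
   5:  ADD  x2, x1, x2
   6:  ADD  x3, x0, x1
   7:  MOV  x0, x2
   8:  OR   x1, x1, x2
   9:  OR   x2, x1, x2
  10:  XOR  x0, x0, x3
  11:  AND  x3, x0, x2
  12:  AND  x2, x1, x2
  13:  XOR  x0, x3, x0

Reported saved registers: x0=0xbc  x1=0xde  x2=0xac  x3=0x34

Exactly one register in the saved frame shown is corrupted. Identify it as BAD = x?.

after  0: x0=0x56 x1=0x65 x2=0x78 x3=0x37  N=0 Z=0
after  1: x0=0x56 x1=0x65 x2=0x78 x3=0x2e  N=0 Z=0
after  2: x0=0x56 x1=0x65 x2=0xce x3=0x2e  N=1 Z=0
after  3: x0=0x56 x1=0xde x2=0xce x3=0x2e  N=1 Z=0
after  4: x0=0x56 x1=0xde x2=0xce x3=0xde  N=1 Z=0
after  5: x0=0x56 x1=0xde x2=0xac x3=0xde  N=1 Z=0
after  6: x0=0x56 x1=0xde x2=0xac x3=0x34  N=0 Z=0
after  7: x0=0xac x1=0xde x2=0xac x3=0x34  N=0 Z=0
-- IRQ taken; context saved, return-PC = 8 --
mismatch: x0: reported 0xbc vs actual 0xac

BAD = x0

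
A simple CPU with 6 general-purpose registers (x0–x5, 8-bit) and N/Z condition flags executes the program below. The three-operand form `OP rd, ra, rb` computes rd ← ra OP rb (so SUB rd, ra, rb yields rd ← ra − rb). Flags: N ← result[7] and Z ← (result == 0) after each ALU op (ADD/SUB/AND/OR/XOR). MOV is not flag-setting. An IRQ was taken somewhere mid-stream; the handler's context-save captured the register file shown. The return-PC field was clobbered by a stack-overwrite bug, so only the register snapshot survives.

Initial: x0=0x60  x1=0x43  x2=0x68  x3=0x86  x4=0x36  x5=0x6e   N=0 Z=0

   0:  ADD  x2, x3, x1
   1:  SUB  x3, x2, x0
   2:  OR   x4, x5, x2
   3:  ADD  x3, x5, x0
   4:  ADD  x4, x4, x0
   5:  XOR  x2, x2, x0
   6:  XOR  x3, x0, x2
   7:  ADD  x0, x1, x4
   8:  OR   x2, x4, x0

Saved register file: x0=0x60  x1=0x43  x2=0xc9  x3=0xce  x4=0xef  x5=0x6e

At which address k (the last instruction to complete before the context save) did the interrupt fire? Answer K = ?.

after  0: x0=0x60 x1=0x43 x2=0xc9 x3=0x86 x4=0x36 x5=0x6e  N=1 Z=0
after  1: x0=0x60 x1=0x43 x2=0xc9 x3=0x69 x4=0x36 x5=0x6e  N=0 Z=0
after  2: x0=0x60 x1=0x43 x2=0xc9 x3=0x69 x4=0xef x5=0x6e  N=1 Z=0
after  3: x0=0x60 x1=0x43 x2=0xc9 x3=0xce x4=0xef x5=0x6e  N=1 Z=0
-- IRQ taken; context saved, return-PC = 4 --

K = 3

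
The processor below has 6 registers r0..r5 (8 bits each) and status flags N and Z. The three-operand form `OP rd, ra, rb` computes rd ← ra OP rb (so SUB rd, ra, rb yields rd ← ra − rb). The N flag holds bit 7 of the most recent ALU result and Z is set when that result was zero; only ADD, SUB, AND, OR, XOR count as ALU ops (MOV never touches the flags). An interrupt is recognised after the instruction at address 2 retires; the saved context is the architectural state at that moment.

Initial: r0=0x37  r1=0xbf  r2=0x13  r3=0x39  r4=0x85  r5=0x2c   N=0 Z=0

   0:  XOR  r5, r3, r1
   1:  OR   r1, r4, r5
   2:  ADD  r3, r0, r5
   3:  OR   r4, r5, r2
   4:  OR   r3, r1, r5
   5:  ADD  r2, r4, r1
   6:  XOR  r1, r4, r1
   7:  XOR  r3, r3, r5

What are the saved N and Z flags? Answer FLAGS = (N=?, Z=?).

after  0: r0=0x37 r1=0xbf r2=0x13 r3=0x39 r4=0x85 r5=0x86  N=1 Z=0
after  1: r0=0x37 r1=0x87 r2=0x13 r3=0x39 r4=0x85 r5=0x86  N=1 Z=0
after  2: r0=0x37 r1=0x87 r2=0x13 r3=0xbd r4=0x85 r5=0x86  N=1 Z=0
-- IRQ taken; context saved, return-PC = 3 --

FLAGS = (N=1, Z=0)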